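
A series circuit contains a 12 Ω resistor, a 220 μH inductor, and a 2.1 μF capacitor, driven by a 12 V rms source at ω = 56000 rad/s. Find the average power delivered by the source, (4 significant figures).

X_L = ωL = 12.32 Ω
X_C = 1/(ωC) = 8.503 Ω
Net reactance X = X_L − X_C = 3.817 Ω
Z = 12.00 + j3.817 Ω
|Z| = √(12.00² + 3.817²) = 12.59 Ω
∠Z = arctan(3.817/12.00) = 17.64°
I = V/|Z| = 953.0 mA
P = VI cos φ = 12 × 0.9530 × cos(17.64°) = 10.90 W

10.90 W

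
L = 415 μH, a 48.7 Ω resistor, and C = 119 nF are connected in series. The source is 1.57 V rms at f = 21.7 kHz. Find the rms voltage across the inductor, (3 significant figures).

1.81 V

ω = 2πf = 136300 rad/s
X_L = ωL = 56.6 Ω
X_C = 1/(ωC) = 61.6 Ω
Net reactance X = X_L − X_C = -5.05 Ω
Z = 48.7 − j5.05 Ω
|Z| = √(48.7² + 5.05²) = 49.0 Ω
I = V/|Z| = 32.1 mA
V_L = I·|Z_L| = 0.0321 × 56.6 = 1.81 V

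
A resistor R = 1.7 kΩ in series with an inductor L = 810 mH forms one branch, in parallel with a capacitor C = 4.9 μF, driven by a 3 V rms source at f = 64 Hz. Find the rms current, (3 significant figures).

5.84 mA

ω = 2πf = 402.1 rad/s
X_L = ωL = 326 Ω
X_C = 1/(ωC) = 508 Ω
Branch 1 (R+jX_L): Z₁ = 1700 + j326 Ω, |Z₁| = 1730 Ω
Branch 2 (−jX_C): Z₂ = −j508 Ω
Parallel: Z = Z₁Z₂/(Z₁+Z₂), |Z| = 514 Ω, ∠Z = -73.0°
I = V/|Z| = 3/514 = 5.84 mA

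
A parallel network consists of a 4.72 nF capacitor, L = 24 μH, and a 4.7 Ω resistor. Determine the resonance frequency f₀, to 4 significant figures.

472.9 kHz

ω₀ = 1/√(LC) = 1/√(2.4e-05 × 4.72e-09) = 2.971e+06 rad/s
f₀ = ω₀/(2π) = 472.9 kHz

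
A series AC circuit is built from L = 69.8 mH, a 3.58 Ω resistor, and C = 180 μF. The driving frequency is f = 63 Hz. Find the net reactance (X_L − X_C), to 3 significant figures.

ω = 2πf = 395.8 rad/s
X_L = ωL = 27.6 Ω
X_C = 1/(ωC) = 14.0 Ω
X = 27.6 − 14.0 = 13.6 Ω

13.6 Ω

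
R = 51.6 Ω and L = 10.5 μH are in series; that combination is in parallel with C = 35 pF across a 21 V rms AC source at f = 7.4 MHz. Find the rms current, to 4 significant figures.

ω = 2πf = 4.65e+07 rad/s
X_L = ωL = 488.2 Ω
X_C = 1/(ωC) = 614.5 Ω
Branch 1 (R+jX_L): Z₁ = 51.60 + j488.2 Ω, |Z₁| = 490.9 Ω
Branch 2 (−jX_C): Z₂ = −j614.5 Ω
Parallel: Z = Z₁Z₂/(Z₁+Z₂), |Z| = 2211 Ω, ∠Z = 61.74°
I = V/|Z| = 21/2211 = 9.497 mA

9.497 mA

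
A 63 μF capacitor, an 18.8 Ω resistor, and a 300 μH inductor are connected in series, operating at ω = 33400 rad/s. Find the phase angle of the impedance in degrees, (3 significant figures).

X_L = ωL = 10.0 Ω
X_C = 1/(ωC) = 0.475 Ω
Net reactance X = X_L − X_C = 9.54 Ω
Z = 18.8 + j9.54 Ω
|Z| = √(18.8² + 9.54²) = 21.1 Ω
∠Z = arctan(9.54/18.8) = 26.9°

26.9°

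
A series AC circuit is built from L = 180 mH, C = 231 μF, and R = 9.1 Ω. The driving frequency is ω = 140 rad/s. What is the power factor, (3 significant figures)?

X_L = ωL = 25.2 Ω
X_C = 1/(ωC) = 30.9 Ω
Net reactance X = X_L − X_C = -5.72 Ω
Z = 9.10 − j5.72 Ω
|Z| = √(9.10² + 5.72²) = 10.7 Ω
∠Z = arctan(-5.72/9.10) = -32.2°
cos φ = cos(-32.2°) = 0.847

0.847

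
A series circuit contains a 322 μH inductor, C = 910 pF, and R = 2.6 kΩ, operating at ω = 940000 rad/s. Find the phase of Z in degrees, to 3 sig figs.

X_L = ωL = 303 Ω
X_C = 1/(ωC) = 1170 Ω
Net reactance X = X_L − X_C = -866 Ω
Z = 2600 − j866 Ω
|Z| = √(2600² + 866²) = 2740 Ω
∠Z = arctan(-866/2600) = -18.4°

-18.4°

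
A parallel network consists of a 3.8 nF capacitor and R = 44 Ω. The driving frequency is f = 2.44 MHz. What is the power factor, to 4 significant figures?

0.3634

ω = 2πf = 1.533e+07 rad/s
X_C = 1/(ωC) = 17.17 Ω
Parallel: admittances add. Y = 1/R + jωC
Y = (0.02273 + j0.05826) S
|Y| = 0.06253 S → |Z| = 1/|Y| = 15.99 Ω, ∠Z = −∠Y = -68.69°
cos φ = cos(-68.69°) = 0.3634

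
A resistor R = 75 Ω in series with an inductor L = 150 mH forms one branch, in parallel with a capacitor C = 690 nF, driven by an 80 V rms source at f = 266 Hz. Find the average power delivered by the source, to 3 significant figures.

7.01 W

ω = 2πf = 1671 rad/s
X_L = ωL = 251 Ω
X_C = 1/(ωC) = 867 Ω
Branch 1 (R+jX_L): Z₁ = 75.0 + j251 Ω, |Z₁| = 262 Ω
Branch 2 (−jX_C): Z₂ = −j867 Ω
Parallel: Z = Z₁Z₂/(Z₁+Z₂), |Z| = 365 Ω, ∠Z = 66.4°
I = V/|Z| = 219 mA
P = VI cos φ = 80 × 0.219 × cos(66.4°) = 7.01 W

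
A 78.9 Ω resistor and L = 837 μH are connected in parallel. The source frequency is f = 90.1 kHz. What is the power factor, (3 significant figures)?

0.986

ω = 2πf = 566100 rad/s
X_L = ωL = 474 Ω
Parallel: admittances add. Y = 1/R + 1/(jωL)
Y = (0.0127 − j0.00211) S
|Y| = 0.0128 S → |Z| = 1/|Y| = 77.8 Ω, ∠Z = −∠Y = 9.45°
cos φ = cos(9.45°) = 0.986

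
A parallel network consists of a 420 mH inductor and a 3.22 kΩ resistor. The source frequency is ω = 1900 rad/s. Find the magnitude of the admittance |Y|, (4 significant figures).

X_L = ωL = 798.0 Ω
Parallel: admittances add. Y = 1/R + 1/(jωL)
Y = (0.0003106 − j0.001253) S
|Y| = 0.001291 S → |Z| = 1/|Y| = 774.6 Ω, ∠Z = −∠Y = 76.08°

1.291 mS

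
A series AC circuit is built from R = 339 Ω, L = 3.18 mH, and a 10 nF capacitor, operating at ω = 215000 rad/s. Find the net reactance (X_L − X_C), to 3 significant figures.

219 Ω

X_L = ωL = 684 Ω
X_C = 1/(ωC) = 465 Ω
X = 684 − 465 = 219 Ω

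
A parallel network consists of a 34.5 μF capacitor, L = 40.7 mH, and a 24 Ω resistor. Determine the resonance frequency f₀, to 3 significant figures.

ω₀ = 1/√(LC) = 1/√(0.0407 × 3.45e-05) = 843.9 rad/s
f₀ = ω₀/(2π) = 134 Hz

134 Hz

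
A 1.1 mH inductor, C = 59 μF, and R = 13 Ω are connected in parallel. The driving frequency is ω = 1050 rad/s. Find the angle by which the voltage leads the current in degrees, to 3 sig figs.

X_L = ωL = 1.16 Ω
X_C = 1/(ωC) = 16.1 Ω
Parallel: admittances add. Y = 1/R + 1/(jωL) + jωC
Y = (0.0769 − j0.804) S
|Y| = 0.808 S → |Z| = 1/|Y| = 1.24 Ω, ∠Z = −∠Y = 84.5°

84.5°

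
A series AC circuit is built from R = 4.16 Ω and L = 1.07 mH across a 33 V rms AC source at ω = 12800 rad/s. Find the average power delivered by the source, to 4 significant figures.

22.11 W

X_L = ωL = 13.70 Ω
Z = 4.160 + j13.70 Ω
|Z| = √(4.160² + 13.70²) = 14.31 Ω
∠Z = arctan(13.70/4.160) = 73.10°
I = V/|Z| = 2.305 A
P = VI cos φ = 33 × 2.305 × cos(73.10°) = 22.11 W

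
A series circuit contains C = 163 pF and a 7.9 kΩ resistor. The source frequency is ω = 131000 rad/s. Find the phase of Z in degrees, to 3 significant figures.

-80.4°

X_C = 1/(ωC) = 46800 Ω
Z = 7900 − j46800 Ω
|Z| = √(7900² + 46800²) = 47500 Ω
∠Z = arctan(-46800/7900) = -80.4°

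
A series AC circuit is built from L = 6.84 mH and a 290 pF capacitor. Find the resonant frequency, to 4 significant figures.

ω₀ = 1/√(LC) = 1/√(0.00684 × 2.9e-10) = 710000 rad/s
f₀ = ω₀/(2π) = 113.0 kHz

113.0 kHz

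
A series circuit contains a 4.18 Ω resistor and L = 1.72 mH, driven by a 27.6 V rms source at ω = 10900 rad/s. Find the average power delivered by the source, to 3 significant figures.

8.63 W

X_L = ωL = 18.7 Ω
Z = 4.18 + j18.7 Ω
|Z| = √(4.18² + 18.7²) = 19.2 Ω
∠Z = arctan(18.7/4.18) = 77.4°
I = V/|Z| = 1.44 A
P = VI cos φ = 27.6 × 1.44 × cos(77.4°) = 8.63 W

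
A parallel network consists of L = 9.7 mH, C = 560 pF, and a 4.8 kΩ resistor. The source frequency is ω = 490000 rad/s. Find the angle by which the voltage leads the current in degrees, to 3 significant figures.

X_L = ωL = 4750 Ω
X_C = 1/(ωC) = 3640 Ω
Parallel: admittances add. Y = 1/R + 1/(jωL) + jωC
Y = (0.000208 + j6.4e-05) S
|Y| = 0.000218 S → |Z| = 1/|Y| = 4590 Ω, ∠Z = −∠Y = -17.1°

-17.1°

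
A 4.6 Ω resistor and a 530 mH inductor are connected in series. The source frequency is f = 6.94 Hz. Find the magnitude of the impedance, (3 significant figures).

23.6 Ω

ω = 2πf = 43.61 rad/s
X_L = ωL = 23.1 Ω
Z = 4.60 + j23.1 Ω
|Z| = √(4.60² + 23.1²) = 23.6 Ω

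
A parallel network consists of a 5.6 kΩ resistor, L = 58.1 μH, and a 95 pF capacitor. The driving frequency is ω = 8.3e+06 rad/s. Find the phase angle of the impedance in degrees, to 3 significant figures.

X_L = ωL = 482 Ω
X_C = 1/(ωC) = 1270 Ω
Parallel: admittances add. Y = 1/R + 1/(jωL) + jωC
Y = (0.000179 − j0.00129) S
|Y| = 0.00130 S → |Z| = 1/|Y| = 771 Ω, ∠Z = −∠Y = 82.1°

82.1°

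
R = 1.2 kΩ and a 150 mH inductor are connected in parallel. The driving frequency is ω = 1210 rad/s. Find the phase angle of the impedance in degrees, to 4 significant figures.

X_L = ωL = 181.5 Ω
Parallel: admittances add. Y = 1/R + 1/(jωL)
Y = (0.0008333 − j0.005510) S
|Y| = 0.005572 S → |Z| = 1/|Y| = 179.5 Ω, ∠Z = −∠Y = 81.40°

81.40°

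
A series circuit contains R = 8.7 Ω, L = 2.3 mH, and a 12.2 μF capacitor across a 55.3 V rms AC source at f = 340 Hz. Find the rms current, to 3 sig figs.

ω = 2πf = 2136 rad/s
X_L = ωL = 4.91 Ω
X_C = 1/(ωC) = 38.4 Ω
Net reactance X = X_L − X_C = -33.5 Ω
Z = 8.70 − j33.5 Ω
|Z| = √(8.70² + 33.5²) = 34.6 Ω
I = V/|Z| = 55.3/34.6 = 1.60 A

1.60 A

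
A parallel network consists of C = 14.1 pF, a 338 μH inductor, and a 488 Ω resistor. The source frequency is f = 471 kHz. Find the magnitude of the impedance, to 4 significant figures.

ω = 2πf = 2.959e+06 rad/s
X_L = ωL = 1000 Ω
X_C = 1/(ωC) = 23970 Ω
Parallel: admittances add. Y = 1/R + 1/(jωL) + jωC
Y = (0.002049 − j0.0009580) S
|Y| = 0.002262 S → |Z| = 1/|Y| = 442.1 Ω, ∠Z = −∠Y = 25.06°

442.1 Ω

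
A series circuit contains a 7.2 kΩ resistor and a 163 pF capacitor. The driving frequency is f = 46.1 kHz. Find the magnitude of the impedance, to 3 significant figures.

22400 Ω

ω = 2πf = 289700 rad/s
X_C = 1/(ωC) = 21200 Ω
Z = 7200 − j21200 Ω
|Z| = √(7200² + 21200²) = 22400 Ω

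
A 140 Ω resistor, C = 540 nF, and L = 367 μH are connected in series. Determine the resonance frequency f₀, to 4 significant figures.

11.31 kHz

ω₀ = 1/√(LC) = 1/√(0.000367 × 5.4e-07) = 71030 rad/s
f₀ = ω₀/(2π) = 11.31 kHz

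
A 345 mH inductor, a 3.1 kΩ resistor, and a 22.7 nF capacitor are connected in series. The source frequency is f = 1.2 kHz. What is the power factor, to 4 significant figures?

ω = 2πf = 7540 rad/s
X_L = ωL = 2601 Ω
X_C = 1/(ωC) = 5843 Ω
Net reactance X = X_L − X_C = -3241 Ω
Z = 3100 − j3241 Ω
|Z| = √(3100² + 3241²) = 4485 Ω
∠Z = arctan(-3241/3100) = -46.28°
cos φ = cos(-46.28°) = 0.6912

0.6912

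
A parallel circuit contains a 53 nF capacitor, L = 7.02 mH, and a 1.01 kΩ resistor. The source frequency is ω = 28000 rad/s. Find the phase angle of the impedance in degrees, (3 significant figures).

74.6°

X_L = ωL = 197 Ω
X_C = 1/(ωC) = 674 Ω
Parallel: admittances add. Y = 1/R + 1/(jωL) + jωC
Y = (0.000990 − j0.00360) S
|Y| = 0.00374 S → |Z| = 1/|Y| = 268 Ω, ∠Z = −∠Y = 74.6°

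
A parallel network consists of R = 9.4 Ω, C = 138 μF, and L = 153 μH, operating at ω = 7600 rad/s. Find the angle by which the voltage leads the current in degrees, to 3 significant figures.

-60.6°

X_L = ωL = 1.16 Ω
X_C = 1/(ωC) = 0.953 Ω
Parallel: admittances add. Y = 1/R + 1/(jωL) + jωC
Y = (0.106 + j0.189) S
|Y| = 0.217 S → |Z| = 1/|Y| = 4.61 Ω, ∠Z = −∠Y = -60.6°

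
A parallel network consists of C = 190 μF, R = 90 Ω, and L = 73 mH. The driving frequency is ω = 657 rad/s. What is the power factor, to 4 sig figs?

X_L = ωL = 47.96 Ω
X_C = 1/(ωC) = 8.011 Ω
Parallel: admittances add. Y = 1/R + 1/(jωL) + jωC
Y = (0.01111 + j0.1040) S
|Y| = 0.1046 S → |Z| = 1/|Y| = 9.563 Ω, ∠Z = −∠Y = -83.90°
cos φ = cos(-83.90°) = 0.1063

0.1063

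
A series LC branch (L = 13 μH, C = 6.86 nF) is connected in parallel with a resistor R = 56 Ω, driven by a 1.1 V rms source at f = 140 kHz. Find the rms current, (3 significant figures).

ω = 2πf = 879600 rad/s
X_L = ωL = 11.4 Ω
X_C = 1/(ωC) = 166 Ω
Branch 1: Z₁ = R = 56.0 Ω
Branch 2 (series LC): Z₂ = j(X_L − X_C) = −j154 Ω
Parallel: Z = Z₁Z₂/(Z₁+Z₂), |Z| = 52.6 Ω, ∠Z = -19.9°
I = V/|Z| = 1.1/52.6 = 20.9 mA

20.9 mA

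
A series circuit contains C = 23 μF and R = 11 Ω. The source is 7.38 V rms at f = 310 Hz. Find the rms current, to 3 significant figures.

ω = 2πf = 1948 rad/s
X_C = 1/(ωC) = 22.3 Ω
Z = 11.0 − j22.3 Ω
|Z| = √(11.0² + 22.3²) = 24.9 Ω
I = V/|Z| = 7.38/24.9 = 297 mA

297 mA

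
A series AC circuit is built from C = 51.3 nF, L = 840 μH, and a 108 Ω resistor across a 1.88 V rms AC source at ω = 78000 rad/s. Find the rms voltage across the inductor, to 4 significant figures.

X_L = ωL = 65.52 Ω
X_C = 1/(ωC) = 249.9 Ω
Net reactance X = X_L − X_C = -184.4 Ω
Z = 108.0 − j184.4 Ω
|Z| = √(108.0² + 184.4²) = 213.7 Ω
I = V/|Z| = 8.798 mA
V_L = I·|Z_L| = 0.008798 × 65.52 = 0.5764 V

0.5764 V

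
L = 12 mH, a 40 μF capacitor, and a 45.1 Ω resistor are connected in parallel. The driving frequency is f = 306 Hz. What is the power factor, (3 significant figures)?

0.551

ω = 2πf = 1923 rad/s
X_L = ωL = 23.1 Ω
X_C = 1/(ωC) = 13.0 Ω
Parallel: admittances add. Y = 1/R + 1/(jωL) + jωC
Y = (0.0222 + j0.0336) S
|Y| = 0.0402 S → |Z| = 1/|Y| = 24.9 Ω, ∠Z = −∠Y = -56.6°
cos φ = cos(-56.6°) = 0.551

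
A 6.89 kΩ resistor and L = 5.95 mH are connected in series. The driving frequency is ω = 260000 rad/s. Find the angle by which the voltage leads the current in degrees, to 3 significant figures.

12.7°

X_L = ωL = 1550 Ω
Z = 6890 + j1550 Ω
|Z| = √(6890² + 1550²) = 7060 Ω
∠Z = arctan(1550/6890) = 12.7°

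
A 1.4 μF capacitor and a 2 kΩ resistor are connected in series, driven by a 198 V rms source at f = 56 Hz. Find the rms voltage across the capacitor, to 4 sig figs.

ω = 2πf = 351.9 rad/s
X_C = 1/(ωC) = 2030 Ω
Z = 2000 − j2030 Ω
|Z| = √(2000² + 2030²) = 2850 Ω
I = V/|Z| = 69.48 mA
V_C = I·|Z_C| = 0.06948 × 2030 = 141.0 V

141.0 V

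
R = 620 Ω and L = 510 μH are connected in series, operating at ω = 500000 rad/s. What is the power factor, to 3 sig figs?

0.925

X_L = ωL = 255 Ω
Z = 620 + j255 Ω
|Z| = √(620² + 255²) = 670 Ω
∠Z = arctan(255/620) = 22.4°
cos φ = cos(22.4°) = 0.925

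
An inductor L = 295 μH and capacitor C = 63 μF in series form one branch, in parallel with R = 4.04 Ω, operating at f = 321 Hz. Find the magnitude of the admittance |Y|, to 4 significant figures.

283.1 mS

ω = 2πf = 2017 rad/s
X_L = ωL = 0.5950 Ω
X_C = 1/(ωC) = 7.870 Ω
Branch 1: Z₁ = R = 4.040 Ω
Branch 2 (series LC): Z₂ = j(X_L − X_C) = −j7.275 Ω
Parallel: Z = Z₁Z₂/(Z₁+Z₂), |Z| = 3.532 Ω, ∠Z = -29.04°
|Y| = 1/|Z| = 283.1 mS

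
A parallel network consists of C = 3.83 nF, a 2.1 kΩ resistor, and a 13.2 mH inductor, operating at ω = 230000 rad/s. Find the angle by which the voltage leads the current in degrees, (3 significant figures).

-49.2°

X_L = ωL = 3040 Ω
X_C = 1/(ωC) = 1140 Ω
Parallel: admittances add. Y = 1/R + 1/(jωL) + jωC
Y = (0.000476 + j0.000552) S
|Y| = 0.000729 S → |Z| = 1/|Y| = 1370 Ω, ∠Z = −∠Y = -49.2°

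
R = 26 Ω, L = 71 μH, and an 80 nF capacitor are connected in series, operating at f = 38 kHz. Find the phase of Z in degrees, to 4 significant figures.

ω = 2πf = 238800 rad/s
X_L = ωL = 16.95 Ω
X_C = 1/(ωC) = 52.35 Ω
Net reactance X = X_L − X_C = -35.40 Ω
Z = 26.00 − j35.40 Ω
|Z| = √(26.00² + 35.40²) = 43.92 Ω
∠Z = arctan(-35.40/26.00) = -53.71°

-53.71°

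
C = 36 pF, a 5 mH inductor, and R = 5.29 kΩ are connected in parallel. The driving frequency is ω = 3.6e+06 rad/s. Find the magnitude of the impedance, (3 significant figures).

4930 Ω

X_L = ωL = 18000 Ω
X_C = 1/(ωC) = 7720 Ω
Parallel: admittances add. Y = 1/R + 1/(jωL) + jωC
Y = (0.000189 + j7.4e-05) S
|Y| = 0.000203 S → |Z| = 1/|Y| = 4930 Ω, ∠Z = −∠Y = -21.4°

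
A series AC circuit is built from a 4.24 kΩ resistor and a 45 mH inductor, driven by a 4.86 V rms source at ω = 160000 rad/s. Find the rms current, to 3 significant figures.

X_L = ωL = 7200 Ω
Z = 4240 + j7200 Ω
|Z| = √(4240² + 7200²) = 8360 Ω
I = V/|Z| = 4.86/8360 = 582 μA

582 μA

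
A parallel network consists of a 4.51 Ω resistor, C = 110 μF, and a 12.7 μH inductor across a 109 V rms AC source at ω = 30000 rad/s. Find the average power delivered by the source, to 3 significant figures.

2.63 kW

X_L = ωL = 0.381 Ω
X_C = 1/(ωC) = 0.303 Ω
Parallel: admittances add. Y = 1/R + 1/(jωL) + jωC
Y = (0.222 + j0.675) S
|Y| = 0.711 S → |Z| = 1/|Y| = 1.41 Ω, ∠Z = −∠Y = -71.8°
I = V/|Z| = 77.5 A
P = VI cos φ = 109 × 77.5 × cos(-71.8°) = 2.63 kW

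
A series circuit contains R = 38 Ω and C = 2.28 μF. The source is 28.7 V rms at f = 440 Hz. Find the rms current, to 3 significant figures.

176 mA

ω = 2πf = 2765 rad/s
X_C = 1/(ωC) = 159 Ω
Z = 38.0 − j159 Ω
|Z| = √(38.0² + 159²) = 163 Ω
I = V/|Z| = 28.7/163 = 176 mA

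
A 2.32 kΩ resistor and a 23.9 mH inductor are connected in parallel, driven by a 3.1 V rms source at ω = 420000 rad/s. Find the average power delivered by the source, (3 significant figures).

4.14 mW

X_L = ωL = 10000 Ω
Parallel: admittances add. Y = 1/R + 1/(jωL)
Y = (0.000431 − j9.96e-05) S
|Y| = 0.000442 S → |Z| = 1/|Y| = 2260 Ω, ∠Z = −∠Y = 13.0°
I = V/|Z| = 1.37 mA
P = VI cos φ = 3.1 × 0.00137 × cos(13.0°) = 4.14 mW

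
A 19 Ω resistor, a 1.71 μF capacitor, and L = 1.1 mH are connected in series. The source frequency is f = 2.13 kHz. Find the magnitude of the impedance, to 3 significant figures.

ω = 2πf = 13380 rad/s
X_L = ωL = 14.7 Ω
X_C = 1/(ωC) = 43.7 Ω
Net reactance X = X_L − X_C = -29.0 Ω
Z = 19.0 − j29.0 Ω
|Z| = √(19.0² + 29.0²) = 34.6 Ω

34.6 Ω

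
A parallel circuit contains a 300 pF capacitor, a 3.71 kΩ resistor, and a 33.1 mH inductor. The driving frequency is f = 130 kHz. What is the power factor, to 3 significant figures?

0.792

ω = 2πf = 816800 rad/s
X_L = ωL = 27000 Ω
X_C = 1/(ωC) = 4080 Ω
Parallel: admittances add. Y = 1/R + 1/(jωL) + jωC
Y = (0.000270 + j0.000208) S
|Y| = 0.000341 S → |Z| = 1/|Y| = 2940 Ω, ∠Z = −∠Y = -37.7°
cos φ = cos(-37.7°) = 0.792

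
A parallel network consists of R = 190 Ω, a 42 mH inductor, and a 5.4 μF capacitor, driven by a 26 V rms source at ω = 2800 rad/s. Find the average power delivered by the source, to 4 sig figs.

X_L = ωL = 117.6 Ω
X_C = 1/(ωC) = 66.14 Ω
Parallel: admittances add. Y = 1/R + 1/(jωL) + jωC
Y = (0.005263 + j0.006617) S
|Y| = 0.008455 S → |Z| = 1/|Y| = 118.3 Ω, ∠Z = −∠Y = -51.50°
I = V/|Z| = 219.8 mA
P = VI cos φ = 26 × 0.2198 × cos(-51.50°) = 3.558 W

3.558 W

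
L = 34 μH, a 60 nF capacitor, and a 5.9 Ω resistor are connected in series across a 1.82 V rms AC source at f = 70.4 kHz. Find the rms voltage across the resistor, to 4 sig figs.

0.4590 V

ω = 2πf = 442300 rad/s
X_L = ωL = 15.04 Ω
X_C = 1/(ωC) = 37.68 Ω
Net reactance X = X_L − X_C = -22.64 Ω
Z = 5.900 − j22.64 Ω
|Z| = √(5.900² + 22.64²) = 23.40 Ω
I = V/|Z| = 77.79 mA
V_R = I·|Z_R| = 0.07779 × 5.900 = 0.4590 V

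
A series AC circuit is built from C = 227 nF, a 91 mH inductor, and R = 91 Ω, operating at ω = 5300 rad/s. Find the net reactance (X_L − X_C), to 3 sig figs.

X_L = ωL = 482 Ω
X_C = 1/(ωC) = 831 Ω
X = 482 − 831 = -349 Ω

-349 Ω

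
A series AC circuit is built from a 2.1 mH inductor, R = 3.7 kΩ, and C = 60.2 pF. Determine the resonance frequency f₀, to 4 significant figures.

ω₀ = 1/√(LC) = 1/√(0.0021 × 6.02e-11) = 2.812e+06 rad/s
f₀ = ω₀/(2π) = 447.6 kHz

447.6 kHz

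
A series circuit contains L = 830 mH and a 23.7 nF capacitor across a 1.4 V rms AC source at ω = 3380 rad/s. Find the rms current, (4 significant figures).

144.7 μA

X_L = ωL = 2805 Ω
X_C = 1/(ωC) = 12480 Ω
Net reactance X = X_L − X_C = -9678 Ω
Z = − j9678 Ω
|Z| = √(0² + 9678²) = 9678 Ω
I = V/|Z| = 1.4/9678 = 144.7 μA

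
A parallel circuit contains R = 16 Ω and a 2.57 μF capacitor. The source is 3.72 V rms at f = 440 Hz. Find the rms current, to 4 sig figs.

ω = 2πf = 2765 rad/s
X_C = 1/(ωC) = 140.7 Ω
Parallel: admittances add. Y = 1/R + jωC
Y = (0.06250 + j0.007105) S
|Y| = 0.06290 S → |Z| = 1/|Y| = 15.90 Ω, ∠Z = −∠Y = -6.486°
I = V/|Z| = 3.72/15.90 = 234.0 mA

234.0 mA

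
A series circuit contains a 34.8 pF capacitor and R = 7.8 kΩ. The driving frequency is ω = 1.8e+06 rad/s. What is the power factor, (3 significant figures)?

0.439

X_C = 1/(ωC) = 16000 Ω
Z = 7800 − j16000 Ω
|Z| = √(7800² + 16000²) = 17800 Ω
∠Z = arctan(-16000/7800) = -64.0°
cos φ = cos(-64.0°) = 0.439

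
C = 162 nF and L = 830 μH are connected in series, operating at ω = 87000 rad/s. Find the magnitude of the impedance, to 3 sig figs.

X_L = ωL = 72.2 Ω
X_C = 1/(ωC) = 71.0 Ω
Net reactance X = X_L − X_C = 1.26 Ω
Z = j1.26 Ω
|Z| = √(0² + 1.26²) = 1.26 Ω

1.26 Ω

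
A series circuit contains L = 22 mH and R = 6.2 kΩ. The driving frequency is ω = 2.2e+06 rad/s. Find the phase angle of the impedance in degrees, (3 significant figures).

82.7°

X_L = ωL = 48400 Ω
Z = 6200 + j48400 Ω
|Z| = √(6200² + 48400²) = 48800 Ω
∠Z = arctan(48400/6200) = 82.7°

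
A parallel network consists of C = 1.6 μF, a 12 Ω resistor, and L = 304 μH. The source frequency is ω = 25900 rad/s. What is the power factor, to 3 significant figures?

0.698

X_L = ωL = 7.87 Ω
X_C = 1/(ωC) = 24.1 Ω
Parallel: admittances add. Y = 1/R + 1/(jωL) + jωC
Y = (0.0833 − j0.0856) S
|Y| = 0.119 S → |Z| = 1/|Y| = 8.37 Ω, ∠Z = −∠Y = 45.8°
cos φ = cos(45.8°) = 0.698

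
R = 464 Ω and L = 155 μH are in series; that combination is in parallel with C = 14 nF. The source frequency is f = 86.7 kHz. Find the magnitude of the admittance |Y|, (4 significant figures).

ω = 2πf = 544800 rad/s
X_L = ωL = 84.44 Ω
X_C = 1/(ωC) = 131.1 Ω
Branch 1 (R+jX_L): Z₁ = 464.0 + j84.44 Ω, |Z₁| = 471.6 Ω
Branch 2 (−jX_C): Z₂ = −j131.1 Ω
Parallel: Z = Z₁Z₂/(Z₁+Z₂), |Z| = 132.6 Ω, ∠Z = -73.94°
|Y| = 1/|Z| = 7.541 mS

7.541 mS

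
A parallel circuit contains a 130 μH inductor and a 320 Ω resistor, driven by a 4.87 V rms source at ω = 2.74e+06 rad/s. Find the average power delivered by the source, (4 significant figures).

74.12 mW

X_L = ωL = 356.2 Ω
Parallel: admittances add. Y = 1/R + 1/(jωL)
Y = (0.003125 − j0.002807) S
|Y| = 0.004201 S → |Z| = 1/|Y| = 238.0 Ω, ∠Z = −∠Y = 41.94°
I = V/|Z| = 20.46 mA
P = VI cos φ = 4.87 × 0.02046 × cos(41.94°) = 74.12 mW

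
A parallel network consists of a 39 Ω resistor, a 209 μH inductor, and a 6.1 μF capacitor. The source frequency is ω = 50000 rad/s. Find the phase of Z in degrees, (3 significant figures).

-83.0°

X_L = ωL = 10.5 Ω
X_C = 1/(ωC) = 3.28 Ω
Parallel: admittances add. Y = 1/R + 1/(jωL) + jωC
Y = (0.0256 + j0.209) S
|Y| = 0.211 S → |Z| = 1/|Y| = 4.74 Ω, ∠Z = −∠Y = -83.0°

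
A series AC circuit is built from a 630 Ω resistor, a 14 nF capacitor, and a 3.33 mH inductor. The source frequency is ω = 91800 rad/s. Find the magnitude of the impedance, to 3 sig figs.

787 Ω

X_L = ωL = 306 Ω
X_C = 1/(ωC) = 778 Ω
Net reactance X = X_L − X_C = -472 Ω
Z = 630 − j472 Ω
|Z| = √(630² + 472²) = 787 Ω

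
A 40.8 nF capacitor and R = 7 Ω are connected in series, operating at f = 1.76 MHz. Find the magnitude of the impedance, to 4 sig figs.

7.343 Ω

ω = 2πf = 1.106e+07 rad/s
X_C = 1/(ωC) = 2.216 Ω
Z = 7.000 − j2.216 Ω
|Z| = √(7.000² + 2.216²) = 7.343 Ω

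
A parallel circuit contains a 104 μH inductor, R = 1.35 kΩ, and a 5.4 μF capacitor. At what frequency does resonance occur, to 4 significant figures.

ω₀ = 1/√(LC) = 1/√(0.000104 × 5.4e-06) = 42200 rad/s
f₀ = ω₀/(2π) = 6.716 kHz

6.716 kHz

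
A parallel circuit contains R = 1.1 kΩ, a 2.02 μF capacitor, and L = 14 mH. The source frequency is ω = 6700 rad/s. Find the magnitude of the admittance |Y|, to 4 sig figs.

3.013 mS

X_L = ωL = 93.80 Ω
X_C = 1/(ωC) = 73.89 Ω
Parallel: admittances add. Y = 1/R + 1/(jωL) + jωC
Y = (0.0009091 + j0.002873) S
|Y| = 0.003013 S → |Z| = 1/|Y| = 331.8 Ω, ∠Z = −∠Y = -72.44°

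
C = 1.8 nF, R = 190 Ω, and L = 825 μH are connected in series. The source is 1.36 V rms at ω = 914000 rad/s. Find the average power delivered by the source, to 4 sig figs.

6.114 mW

X_L = ωL = 754.0 Ω
X_C = 1/(ωC) = 607.8 Ω
Net reactance X = X_L − X_C = 146.2 Ω
Z = 190.0 + j146.2 Ω
|Z| = √(190.0² + 146.2²) = 239.8 Ω
∠Z = arctan(146.2/190.0) = 37.58°
I = V/|Z| = 5.673 mA
P = VI cos φ = 1.36 × 0.005673 × cos(37.58°) = 6.114 mW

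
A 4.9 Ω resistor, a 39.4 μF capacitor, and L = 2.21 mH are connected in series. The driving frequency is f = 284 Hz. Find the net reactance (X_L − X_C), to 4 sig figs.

ω = 2πf = 1784 rad/s
X_L = ωL = 3.944 Ω
X_C = 1/(ωC) = 14.22 Ω
X = 3.944 − 14.22 = -10.28 Ω

-10.28 Ω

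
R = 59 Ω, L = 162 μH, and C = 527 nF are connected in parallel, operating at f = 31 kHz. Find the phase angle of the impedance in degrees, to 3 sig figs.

ω = 2πf = 194800 rad/s
X_L = ωL = 31.6 Ω
X_C = 1/(ωC) = 9.74 Ω
Parallel: admittances add. Y = 1/R + 1/(jωL) + jωC
Y = (0.0169 + j0.0710) S
|Y| = 0.0730 S → |Z| = 1/|Y| = 13.7 Ω, ∠Z = −∠Y = -76.6°

-76.6°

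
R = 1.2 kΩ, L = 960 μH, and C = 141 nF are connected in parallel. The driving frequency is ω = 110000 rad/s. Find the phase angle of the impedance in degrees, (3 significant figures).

-82.1°

X_L = ωL = 106 Ω
X_C = 1/(ωC) = 64.5 Ω
Parallel: admittances add. Y = 1/R + 1/(jωL) + jωC
Y = (0.000833 + j0.00604) S
|Y| = 0.00610 S → |Z| = 1/|Y| = 164 Ω, ∠Z = −∠Y = -82.1°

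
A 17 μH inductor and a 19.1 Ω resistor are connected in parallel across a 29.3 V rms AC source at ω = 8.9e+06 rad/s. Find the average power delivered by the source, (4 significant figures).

44.95 W

X_L = ωL = 151.3 Ω
Parallel: admittances add. Y = 1/R + 1/(jωL)
Y = (0.05236 − j0.006609) S
|Y| = 0.05277 S → |Z| = 1/|Y| = 18.95 Ω, ∠Z = −∠Y = 7.195°
I = V/|Z| = 1.546 A
P = VI cos φ = 29.3 × 1.546 × cos(7.195°) = 44.95 W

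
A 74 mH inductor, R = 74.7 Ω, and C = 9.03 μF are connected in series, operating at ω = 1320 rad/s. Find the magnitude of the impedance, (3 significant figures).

X_L = ωL = 97.7 Ω
X_C = 1/(ωC) = 83.9 Ω
Net reactance X = X_L − X_C = 13.8 Ω
Z = 74.7 + j13.8 Ω
|Z| = √(74.7² + 13.8²) = 76.0 Ω

76.0 Ω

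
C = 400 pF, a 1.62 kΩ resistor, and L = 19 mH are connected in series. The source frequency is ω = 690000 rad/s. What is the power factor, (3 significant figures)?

X_L = ωL = 13100 Ω
X_C = 1/(ωC) = 3620 Ω
Net reactance X = X_L − X_C = 9490 Ω
Z = 1620 + j9490 Ω
|Z| = √(1620² + 9490²) = 9620 Ω
∠Z = arctan(9490/1620) = 80.3°
cos φ = cos(80.3°) = 0.168

0.168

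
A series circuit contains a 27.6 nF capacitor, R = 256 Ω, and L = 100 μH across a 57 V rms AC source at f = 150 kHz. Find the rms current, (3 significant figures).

ω = 2πf = 942500 rad/s
X_L = ωL = 94.2 Ω
X_C = 1/(ωC) = 38.4 Ω
Net reactance X = X_L − X_C = 55.8 Ω
Z = 256 + j55.8 Ω
|Z| = √(256² + 55.8²) = 262 Ω
I = V/|Z| = 57/262 = 218 mA

218 mA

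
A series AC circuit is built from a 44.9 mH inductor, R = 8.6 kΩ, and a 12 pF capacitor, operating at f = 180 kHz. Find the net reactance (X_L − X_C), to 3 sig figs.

-22900 Ω

ω = 2πf = 1.131e+06 rad/s
X_L = ωL = 50800 Ω
X_C = 1/(ωC) = 73700 Ω
X = 50800 − 73700 = -22900 Ω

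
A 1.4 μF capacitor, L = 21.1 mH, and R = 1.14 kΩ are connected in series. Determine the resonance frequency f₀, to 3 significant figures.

926 Hz

ω₀ = 1/√(LC) = 1/√(0.0211 × 1.4e-06) = 5818 rad/s
f₀ = ω₀/(2π) = 926 Hz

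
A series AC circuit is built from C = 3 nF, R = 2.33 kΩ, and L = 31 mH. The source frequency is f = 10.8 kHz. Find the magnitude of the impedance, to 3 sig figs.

3650 Ω

ω = 2πf = 67860 rad/s
X_L = ωL = 2100 Ω
X_C = 1/(ωC) = 4910 Ω
Net reactance X = X_L − X_C = -2810 Ω
Z = 2330 − j2810 Ω
|Z| = √(2330² + 2810²) = 3650 Ω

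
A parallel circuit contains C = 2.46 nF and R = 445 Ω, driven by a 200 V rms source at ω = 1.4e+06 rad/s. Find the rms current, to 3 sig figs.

X_C = 1/(ωC) = 290 Ω
Parallel: admittances add. Y = 1/R + jωC
Y = (0.00225 + j0.00344) S
|Y| = 0.00411 S → |Z| = 1/|Y| = 243 Ω, ∠Z = −∠Y = -56.9°
I = V/|Z| = 200/243 = 822 mA

822 mA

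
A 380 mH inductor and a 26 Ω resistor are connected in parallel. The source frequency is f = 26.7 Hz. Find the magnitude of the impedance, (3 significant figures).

24.1 Ω

ω = 2πf = 167.8 rad/s
X_L = ωL = 63.7 Ω
Parallel: admittances add. Y = 1/R + 1/(jωL)
Y = (0.0385 − j0.0157) S
|Y| = 0.0415 S → |Z| = 1/|Y| = 24.1 Ω, ∠Z = −∠Y = 22.2°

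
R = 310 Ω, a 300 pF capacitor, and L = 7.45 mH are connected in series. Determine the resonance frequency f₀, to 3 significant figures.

ω₀ = 1/√(LC) = 1/√(0.00745 × 3e-10) = 668900 rad/s
f₀ = ω₀/(2π) = 106 kHz

106 kHz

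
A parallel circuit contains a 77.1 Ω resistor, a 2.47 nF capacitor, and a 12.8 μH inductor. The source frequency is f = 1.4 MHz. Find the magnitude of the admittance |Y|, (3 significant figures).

ω = 2πf = 8.796e+06 rad/s
X_L = ωL = 113 Ω
X_C = 1/(ωC) = 46.0 Ω
Parallel: admittances add. Y = 1/R + 1/(jωL) + jωC
Y = (0.0130 + j0.0128) S
|Y| = 0.0183 S → |Z| = 1/|Y| = 54.8 Ω, ∠Z = −∠Y = -44.7°

18.3 mS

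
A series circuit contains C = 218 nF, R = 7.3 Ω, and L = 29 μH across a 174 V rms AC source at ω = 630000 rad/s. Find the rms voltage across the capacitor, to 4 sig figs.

X_L = ωL = 18.27 Ω
X_C = 1/(ωC) = 7.281 Ω
Net reactance X = X_L − X_C = 10.99 Ω
Z = 7.300 + j10.99 Ω
|Z| = √(7.300² + 10.99²) = 13.19 Ω
I = V/|Z| = 13.19 A
V_C = I·|Z_C| = 13.19 × 7.281 = 96.03 V

96.03 V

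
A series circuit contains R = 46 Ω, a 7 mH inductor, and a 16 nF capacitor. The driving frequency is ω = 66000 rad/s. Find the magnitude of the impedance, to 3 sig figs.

487 Ω

X_L = ωL = 462 Ω
X_C = 1/(ωC) = 947 Ω
Net reactance X = X_L − X_C = -485 Ω
Z = 46.0 − j485 Ω
|Z| = √(46.0² + 485²) = 487 Ω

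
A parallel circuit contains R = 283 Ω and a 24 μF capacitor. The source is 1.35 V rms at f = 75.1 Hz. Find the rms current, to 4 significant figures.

16.02 mA

ω = 2πf = 471.9 rad/s
X_C = 1/(ωC) = 88.30 Ω
Parallel: admittances add. Y = 1/R + jωC
Y = (0.003534 + j0.01132) S
|Y| = 0.01186 S → |Z| = 1/|Y| = 84.29 Ω, ∠Z = −∠Y = -72.67°
I = V/|Z| = 1.35/84.29 = 16.02 mA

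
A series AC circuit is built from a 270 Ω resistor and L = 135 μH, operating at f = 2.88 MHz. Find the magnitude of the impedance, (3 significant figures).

ω = 2πf = 1.81e+07 rad/s
X_L = ωL = 2440 Ω
Z = 270 + j2440 Ω
|Z| = √(270² + 2440²) = 2460 Ω

2460 Ω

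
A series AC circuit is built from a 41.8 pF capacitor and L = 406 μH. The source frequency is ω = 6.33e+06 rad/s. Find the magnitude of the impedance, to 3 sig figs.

1210 Ω

X_L = ωL = 2570 Ω
X_C = 1/(ωC) = 3780 Ω
Net reactance X = X_L − X_C = -1210 Ω
Z = − j1210 Ω
|Z| = √(0² + 1210²) = 1210 Ω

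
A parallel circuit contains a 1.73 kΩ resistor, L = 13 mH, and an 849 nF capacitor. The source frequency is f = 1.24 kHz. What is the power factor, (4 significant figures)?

0.1747

ω = 2πf = 7791 rad/s
X_L = ωL = 101.3 Ω
X_C = 1/(ωC) = 151.2 Ω
Parallel: admittances add. Y = 1/R + 1/(jωL) + jωC
Y = (0.0005780 − j0.003258) S
|Y| = 0.003309 S → |Z| = 1/|Y| = 302.2 Ω, ∠Z = −∠Y = 79.94°
cos φ = cos(79.94°) = 0.1747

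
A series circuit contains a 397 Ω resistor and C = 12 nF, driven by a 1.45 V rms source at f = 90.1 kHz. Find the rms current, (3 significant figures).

ω = 2πf = 566100 rad/s
X_C = 1/(ωC) = 147 Ω
Z = 397 − j147 Ω
|Z| = √(397² + 147²) = 423 Ω
I = V/|Z| = 1.45/423 = 3.42 mA

3.42 mA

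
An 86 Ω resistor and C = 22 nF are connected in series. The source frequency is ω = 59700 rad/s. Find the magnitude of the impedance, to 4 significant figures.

766.2 Ω

X_C = 1/(ωC) = 761.4 Ω
Z = 86.00 − j761.4 Ω
|Z| = √(86.00² + 761.4²) = 766.2 Ω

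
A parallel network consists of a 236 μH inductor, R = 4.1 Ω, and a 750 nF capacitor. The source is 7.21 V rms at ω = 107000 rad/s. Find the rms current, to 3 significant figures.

1.78 A

X_L = ωL = 25.3 Ω
X_C = 1/(ωC) = 12.5 Ω
Parallel: admittances add. Y = 1/R + 1/(jωL) + jωC
Y = (0.244 + j0.0406) S
|Y| = 0.247 S → |Z| = 1/|Y| = 4.04 Ω, ∠Z = −∠Y = -9.46°
I = V/|Z| = 7.21/4.04 = 1.78 A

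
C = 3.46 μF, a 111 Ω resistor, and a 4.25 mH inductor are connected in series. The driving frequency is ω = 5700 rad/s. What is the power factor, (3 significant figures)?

0.973

X_L = ωL = 24.2 Ω
X_C = 1/(ωC) = 50.7 Ω
Net reactance X = X_L − X_C = -26.5 Ω
Z = 111 − j26.5 Ω
|Z| = √(111² + 26.5²) = 114 Ω
∠Z = arctan(-26.5/111) = -13.4°
cos φ = cos(-13.4°) = 0.973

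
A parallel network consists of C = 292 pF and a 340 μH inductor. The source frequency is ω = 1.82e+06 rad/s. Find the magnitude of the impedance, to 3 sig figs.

922 Ω

X_L = ωL = 619 Ω
X_C = 1/(ωC) = 1880 Ω
Parallel: admittances add. Y = 1/(jωL) + jωC
Y = (0 − j0.00108) S
|Y| = 0.00108 S → |Z| = 1/|Y| = 922 Ω, ∠Z = −∠Y = 90.0°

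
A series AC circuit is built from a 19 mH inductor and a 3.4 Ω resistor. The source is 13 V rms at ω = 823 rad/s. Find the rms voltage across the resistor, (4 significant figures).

2.762 V

X_L = ωL = 15.64 Ω
Z = 3.400 + j15.64 Ω
|Z| = √(3.400² + 15.64²) = 16.00 Ω
I = V/|Z| = 812.4 mA
V_R = I·|Z_R| = 0.8124 × 3.400 = 2.762 V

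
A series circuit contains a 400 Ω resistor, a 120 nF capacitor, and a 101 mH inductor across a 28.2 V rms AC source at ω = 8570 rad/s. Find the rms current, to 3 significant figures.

X_L = ωL = 866 Ω
X_C = 1/(ωC) = 972 Ω
Net reactance X = X_L − X_C = -107 Ω
Z = 400 − j107 Ω
|Z| = √(400² + 107²) = 414 Ω
I = V/|Z| = 28.2/414 = 68.1 mA

68.1 mA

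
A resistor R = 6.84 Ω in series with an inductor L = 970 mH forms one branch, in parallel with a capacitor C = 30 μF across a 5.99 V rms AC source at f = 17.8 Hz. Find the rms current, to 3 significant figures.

ω = 2πf = 111.8 rad/s
X_L = ωL = 108 Ω
X_C = 1/(ωC) = 298 Ω
Branch 1 (R+jX_L): Z₁ = 6.84 + j108 Ω, |Z₁| = 109 Ω
Branch 2 (−jX_C): Z₂ = −j298 Ω
Parallel: Z = Z₁Z₂/(Z₁+Z₂), |Z| = 171 Ω, ∠Z = 84.3°
I = V/|Z| = 5.99/171 = 35.1 mA

35.1 mA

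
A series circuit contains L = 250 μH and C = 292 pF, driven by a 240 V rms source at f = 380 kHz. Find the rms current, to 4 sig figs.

286.6 mA

ω = 2πf = 2.388e+06 rad/s
X_L = ωL = 596.9 Ω
X_C = 1/(ωC) = 1434 Ω
Net reactance X = X_L − X_C = -837.4 Ω
Z = − j837.4 Ω
|Z| = √(0² + 837.4²) = 837.4 Ω
I = V/|Z| = 240/837.4 = 286.6 mA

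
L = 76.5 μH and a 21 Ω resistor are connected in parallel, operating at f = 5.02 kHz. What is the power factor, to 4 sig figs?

0.1142

ω = 2πf = 31540 rad/s
X_L = ωL = 2.413 Ω
Parallel: admittances add. Y = 1/R + 1/(jωL)
Y = (0.04762 − j0.4144) S
|Y| = 0.4172 S → |Z| = 1/|Y| = 2.397 Ω, ∠Z = −∠Y = 83.45°
cos φ = cos(83.45°) = 0.1142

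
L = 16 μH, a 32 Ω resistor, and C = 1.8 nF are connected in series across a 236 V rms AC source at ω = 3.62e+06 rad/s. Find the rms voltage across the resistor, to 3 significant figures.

74.9 V

X_L = ωL = 57.9 Ω
X_C = 1/(ωC) = 153 Ω
Net reactance X = X_L − X_C = -95.5 Ω
Z = 32.0 − j95.5 Ω
|Z| = √(32.0² + 95.5²) = 101 Ω
I = V/|Z| = 2.34 A
V_R = I·|Z_R| = 2.34 × 32.0 = 74.9 V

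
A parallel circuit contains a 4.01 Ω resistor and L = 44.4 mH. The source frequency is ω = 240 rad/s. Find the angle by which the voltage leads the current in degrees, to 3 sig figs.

X_L = ωL = 10.7 Ω
Parallel: admittances add. Y = 1/R + 1/(jωL)
Y = (0.249 − j0.0938) S
|Y| = 0.266 S → |Z| = 1/|Y| = 3.75 Ω, ∠Z = −∠Y = 20.6°

20.6°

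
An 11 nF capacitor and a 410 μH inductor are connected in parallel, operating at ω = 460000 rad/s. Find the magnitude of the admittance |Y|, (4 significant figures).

X_L = ωL = 188.6 Ω
X_C = 1/(ωC) = 197.6 Ω
Parallel: admittances add. Y = 1/(jωL) + jωC
Y = (0 − j0.0002422) S
|Y| = 0.0002422 S → |Z| = 1/|Y| = 4128 Ω, ∠Z = −∠Y = 90.00°

242.2 μS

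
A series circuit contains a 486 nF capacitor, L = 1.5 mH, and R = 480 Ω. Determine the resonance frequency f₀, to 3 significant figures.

ω₀ = 1/√(LC) = 1/√(0.0015 × 4.86e-07) = 37040 rad/s
f₀ = ω₀/(2π) = 5.89 kHz

5.89 kHz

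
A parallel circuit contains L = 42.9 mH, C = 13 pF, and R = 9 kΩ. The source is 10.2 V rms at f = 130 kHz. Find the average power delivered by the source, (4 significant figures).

ω = 2πf = 816800 rad/s
X_L = ωL = 35040 Ω
X_C = 1/(ωC) = 94170 Ω
Parallel: admittances add. Y = 1/R + 1/(jωL) + jωC
Y = (0.0001111 − j1.792e-05) S
|Y| = 0.0001125 S → |Z| = 1/|Y| = 8885 Ω, ∠Z = −∠Y = 9.161°
I = V/|Z| = 1.148 mA
P = VI cos φ = 10.2 × 0.001148 × cos(9.161°) = 11.56 mW

11.56 mW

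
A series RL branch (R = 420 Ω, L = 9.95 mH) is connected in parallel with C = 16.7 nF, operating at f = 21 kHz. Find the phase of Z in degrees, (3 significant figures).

ω = 2πf = 131900 rad/s
X_L = ωL = 1310 Ω
X_C = 1/(ωC) = 454 Ω
Branch 1 (R+jX_L): Z₁ = 420 + j1310 Ω, |Z₁| = 1380 Ω
Branch 2 (−jX_C): Z₂ = −j454 Ω
Parallel: Z = Z₁Z₂/(Z₁+Z₂), |Z| = 654 Ω, ∠Z = -81.7°

-81.7°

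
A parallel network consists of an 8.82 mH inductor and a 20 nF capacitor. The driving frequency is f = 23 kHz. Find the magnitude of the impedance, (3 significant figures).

475 Ω

ω = 2πf = 144500 rad/s
X_L = ωL = 1270 Ω
X_C = 1/(ωC) = 346 Ω
Parallel: admittances add. Y = 1/(jωL) + jωC
Y = (0 + j0.00211) S
|Y| = 0.00211 S → |Z| = 1/|Y| = 475 Ω, ∠Z = −∠Y = -90.0°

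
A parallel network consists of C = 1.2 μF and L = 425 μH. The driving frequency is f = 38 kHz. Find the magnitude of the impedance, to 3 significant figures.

ω = 2πf = 238800 rad/s
X_L = ωL = 101 Ω
X_C = 1/(ωC) = 3.49 Ω
Parallel: admittances add. Y = 1/(jωL) + jωC
Y = (0 + j0.277) S
|Y| = 0.277 S → |Z| = 1/|Y| = 3.61 Ω, ∠Z = −∠Y = -90.0°

3.61 Ω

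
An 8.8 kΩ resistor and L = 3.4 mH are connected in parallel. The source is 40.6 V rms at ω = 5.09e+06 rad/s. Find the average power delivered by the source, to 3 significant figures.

187 mW

X_L = ωL = 17300 Ω
Parallel: admittances add. Y = 1/R + 1/(jωL)
Y = (0.000114 − j5.78e-05) S
|Y| = 0.000127 S → |Z| = 1/|Y| = 7840 Ω, ∠Z = −∠Y = 27.0°
I = V/|Z| = 5.18 mA
P = VI cos φ = 40.6 × 0.00518 × cos(27.0°) = 187 mW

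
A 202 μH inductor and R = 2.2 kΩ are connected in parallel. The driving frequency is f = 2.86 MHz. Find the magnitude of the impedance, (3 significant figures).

ω = 2πf = 1.797e+07 rad/s
X_L = ωL = 3630 Ω
Parallel: admittances add. Y = 1/R + 1/(jωL)
Y = (0.000455 − j0.000275) S
|Y| = 0.000532 S → |Z| = 1/|Y| = 1880 Ω, ∠Z = −∠Y = 31.2°

1880 Ω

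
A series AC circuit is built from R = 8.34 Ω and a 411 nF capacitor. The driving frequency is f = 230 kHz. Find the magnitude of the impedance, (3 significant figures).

8.51 Ω

ω = 2πf = 1.445e+06 rad/s
X_C = 1/(ωC) = 1.68 Ω
Z = 8.34 − j1.68 Ω
|Z| = √(8.34² + 1.68²) = 8.51 Ω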